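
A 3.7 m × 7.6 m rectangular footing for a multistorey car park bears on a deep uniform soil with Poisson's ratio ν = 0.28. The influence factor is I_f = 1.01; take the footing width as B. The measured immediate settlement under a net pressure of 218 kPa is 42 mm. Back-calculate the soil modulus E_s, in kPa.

E_s ≈ 17900 kPa

S_e = q·B·(1−ν²)/E_s · I_f  ⇒  E_s = q·B·(1−ν²)·I_f / S_e.
E_s = 218 × 3.7 × 0.9216 × 1.01 / 0.042 = 17880 kPa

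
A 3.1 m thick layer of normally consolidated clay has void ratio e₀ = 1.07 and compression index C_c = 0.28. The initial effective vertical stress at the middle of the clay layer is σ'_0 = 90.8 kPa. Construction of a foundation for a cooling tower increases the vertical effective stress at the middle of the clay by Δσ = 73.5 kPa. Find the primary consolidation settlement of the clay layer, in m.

Final effective stress: σ'_f = σ'_0 + Δσ = 90.8 + 73.5 = 164.3 kPa.
Normally consolidated clay, so the full stress increment lies on the virgin compression line:
S_c = C_c·H/(1+e₀)·log₁₀(σ'_f/σ'_0) = 0.28×3.1/(1+1.07)×log₁₀(164.3/90.8)
    = 0.41932 × 0.25755 = 0.108 m

S_c ≈ 0.108 m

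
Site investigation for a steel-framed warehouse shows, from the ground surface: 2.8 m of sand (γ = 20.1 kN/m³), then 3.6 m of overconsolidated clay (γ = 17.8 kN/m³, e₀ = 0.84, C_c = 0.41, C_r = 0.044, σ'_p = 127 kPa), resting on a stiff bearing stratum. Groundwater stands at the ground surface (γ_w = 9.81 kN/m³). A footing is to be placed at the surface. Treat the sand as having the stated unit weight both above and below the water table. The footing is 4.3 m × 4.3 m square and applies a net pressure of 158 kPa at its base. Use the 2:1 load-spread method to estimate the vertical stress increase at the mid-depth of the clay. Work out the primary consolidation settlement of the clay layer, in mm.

S_c ≈ 23.1 mm

Mid-depth of clay below the ground surface: z = 2.8 + 3.6/2 = 4.6 m.
Total vertical stress at mid-clay: σ_v = 20.1×2.8 + 17.8×1.8 = 88.32 kPa.
Pore pressure: u = 9.81×(4.6 − 0) = 45.126 kPa.
Initial effective stress: σ'_0 = σ_v − u = 88.32 − 45.126 = 43.194 kPa.
Stress increase at mid-clay by the 2:1 spreading method:
Δσ = qBL/((B+z)(L+z)) = 158×4.3×4.3/((4.3+4.6)(4.3+4.6)) = 36.882 kPa
Final effective stress: σ'_f = 43.194 + 36.882 = 80.076 kPa.
σ'_f = 80.076 ≤ σ'_p = 127 kPa, so the clay remains overconsolidated and only the recompression index applies:
S_c = C_r·H/(1+e₀)·log₁₀(σ'_f/σ'_0) = 0.044×3.6/1.84×log₁₀(80.076/43.194)
    = 0.086086 × 0.26808 = 0.02308 m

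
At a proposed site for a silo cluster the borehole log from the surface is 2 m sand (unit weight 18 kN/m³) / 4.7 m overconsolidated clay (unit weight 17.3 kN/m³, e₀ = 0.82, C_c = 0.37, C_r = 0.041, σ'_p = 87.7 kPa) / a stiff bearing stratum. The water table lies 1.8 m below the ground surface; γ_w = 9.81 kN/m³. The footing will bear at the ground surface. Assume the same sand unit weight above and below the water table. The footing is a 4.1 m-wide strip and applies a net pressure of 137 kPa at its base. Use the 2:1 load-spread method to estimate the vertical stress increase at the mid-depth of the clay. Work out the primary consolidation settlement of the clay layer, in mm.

Mid-depth of clay below the ground surface: z = 2 + 4.7/2 = 4.35 m.
Total vertical stress at mid-clay: σ_v = 18×2 + 17.3×2.35 = 76.655 kPa.
Pore pressure: u = 9.81×(4.35 − 1.8) = 25.015 kPa.
Initial effective stress: σ'_0 = σ_v − u = 76.655 − 25.015 = 51.64 kPa.
Stress increase at mid-clay by the 2:1 spreading method:
Δσ = qB/(B+z) = 137×4.1/(4.1+4.35) = 66.473 kPa
Final effective stress: σ'_f = 51.64 + 66.473 = 118.11 kPa.
σ'_f = 118.11 > σ'_p = 87.7 kPa, so the stress path crosses the preconsolidation pressure — recompression up to σ'_p, then virgin compression beyond:
S_c = H/(1+e₀)·[C_r·log₁₀(σ'_p/σ'_0) + C_c·log₁₀(σ'_f/σ'_p)]
    = 4.7/1.82 × [0.041×log₁₀(87.7/51.64) + 0.37×log₁₀(118.11/87.7)]
    = 2.5824 × [0.0094305 + 0.047836] = 0.1479 m

S_c ≈ 148 mm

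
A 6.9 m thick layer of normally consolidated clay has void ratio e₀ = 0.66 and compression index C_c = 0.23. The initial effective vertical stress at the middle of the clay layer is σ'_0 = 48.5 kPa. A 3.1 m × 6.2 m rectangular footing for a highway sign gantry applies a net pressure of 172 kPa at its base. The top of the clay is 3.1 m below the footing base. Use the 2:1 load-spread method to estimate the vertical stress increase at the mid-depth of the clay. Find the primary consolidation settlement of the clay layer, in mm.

S_c ≈ 183 mm

Mid-depth of clay below the footing base: z = 3.1 + 6.9/2 = 6.55 m.
Stress increase at mid-clay by the 2:1 spreading method:
Δσ = qBL/((B+z)(L+z)) = 172×3.1×6.2/((3.1+6.55)(6.2+6.55)) = 26.869 kPa
Final effective stress: σ'_f = σ'_0 + Δσ = 48.5 + 26.869 = 75.369 kPa.
Normally consolidated clay, so the full stress increment lies on the virgin compression line:
S_c = C_c·H/(1+e₀)·log₁₀(σ'_f/σ'_0) = 0.23×6.9/(1+0.66)×log₁₀(75.369/48.5)
    = 0.95602 × 0.19145 = 0.183 m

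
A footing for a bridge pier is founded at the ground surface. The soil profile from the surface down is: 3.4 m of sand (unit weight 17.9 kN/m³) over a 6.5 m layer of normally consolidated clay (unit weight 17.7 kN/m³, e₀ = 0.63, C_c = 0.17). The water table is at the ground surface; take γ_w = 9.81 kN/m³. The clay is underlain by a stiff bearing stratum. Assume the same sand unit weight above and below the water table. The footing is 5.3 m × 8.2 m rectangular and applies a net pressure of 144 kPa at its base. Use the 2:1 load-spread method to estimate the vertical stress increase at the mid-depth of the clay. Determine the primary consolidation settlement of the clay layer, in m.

S_c ≈ 0.15 m

Mid-depth of clay below the ground surface: z = 3.4 + 6.5/2 = 6.65 m.
Total vertical stress at mid-clay: σ_v = 17.9×3.4 + 17.7×3.25 = 118.38 kPa.
Pore pressure: u = 9.81×(6.65 − 0) = 65.237 kPa.
Initial effective stress: σ'_0 = σ_v − u = 118.38 − 65.237 = 53.143 kPa.
Stress increase at mid-clay by the 2:1 spreading method:
Δσ = qBL/((B+z)(L+z)) = 144×5.3×8.2/((5.3+6.65)(8.2+6.65)) = 35.266 kPa
Final effective stress: σ'_f = σ'_0 + Δσ = 53.143 + 35.266 = 88.409 kPa.
Normally consolidated clay, so the full stress increment lies on the virgin compression line:
S_c = C_c·H/(1+e₀)·log₁₀(σ'_f/σ'_0) = 0.17×6.5/(1+0.63)×log₁₀(88.409/53.143)
    = 0.67791 × 0.22105 = 0.1499 m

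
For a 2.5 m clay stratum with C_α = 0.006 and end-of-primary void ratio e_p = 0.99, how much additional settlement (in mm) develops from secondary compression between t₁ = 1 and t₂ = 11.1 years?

S_s ≈ 7.88 mm

Secondary compression: S_s = C_α·H/(1+e_p)·log₁₀(t₂/t₁)
S_s = 0.006×2.5/(1+0.99)×log₁₀(11.1/1)
    = 0.007538 × 1.045 = 0.007879 m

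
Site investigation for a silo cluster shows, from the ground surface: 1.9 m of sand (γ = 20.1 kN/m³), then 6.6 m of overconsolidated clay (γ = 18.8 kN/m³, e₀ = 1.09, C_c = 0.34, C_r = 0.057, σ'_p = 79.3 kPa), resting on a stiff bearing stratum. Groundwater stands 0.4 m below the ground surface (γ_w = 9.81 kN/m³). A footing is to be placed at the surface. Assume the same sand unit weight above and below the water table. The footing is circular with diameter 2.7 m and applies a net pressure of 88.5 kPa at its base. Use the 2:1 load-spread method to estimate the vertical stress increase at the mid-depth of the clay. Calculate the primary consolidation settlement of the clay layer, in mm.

S_c ≈ 13.9 mm

Mid-depth of clay below the ground surface: z = 1.9 + 6.6/2 = 5.2 m.
Total vertical stress at mid-clay: σ_v = 20.1×1.9 + 18.8×3.3 = 100.23 kPa.
Pore pressure: u = 9.81×(5.2 − 0.4) = 47.088 kPa.
Initial effective stress: σ'_0 = σ_v − u = 100.23 − 47.088 = 53.142 kPa.
Stress increase at mid-clay by the 2:1 spreading method:
Δσ ≈ qD²/(D+z)² = 88.5×2.7²/(2.7+5.2)² = 10.338 kPa
Final effective stress: σ'_f = 53.142 + 10.338 = 63.48 kPa.
σ'_f = 63.48 ≤ σ'_p = 79.3 kPa, so the clay remains overconsolidated and only the recompression index applies:
S_c = C_r·H/(1+e₀)·log₁₀(σ'_f/σ'_0) = 0.057×6.6/2.09×log₁₀(63.48/53.142)
    = 0.18 × 0.077199 = 0.0139 m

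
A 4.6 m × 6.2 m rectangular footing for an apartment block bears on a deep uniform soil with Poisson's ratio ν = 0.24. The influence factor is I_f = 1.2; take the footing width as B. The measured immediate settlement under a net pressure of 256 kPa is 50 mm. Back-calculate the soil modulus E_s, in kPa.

S_e = q·B·(1−ν²)/E_s · I_f  ⇒  E_s = q·B·(1−ν²)·I_f / S_e.
E_s = 256 × 4.6 × 0.9424 × 1.2 / 0.05 = 26630 kPa

E_s ≈ 26600 kPa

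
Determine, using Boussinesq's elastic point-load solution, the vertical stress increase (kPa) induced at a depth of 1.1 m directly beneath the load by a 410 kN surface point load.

Boussinesq vertical stress below a point load on an elastic half-space:
Δσ_z = 3P/(2πz²) · [1 + (r/z)²]^(−5/2)
r/z = 0/1.1 = 0; [1+(r/z)²]^(−5/2) = 1.
Δσ_z = 3×410/(2π×1.1²) × 1 = 161.79 × 1 = 161.8 kPa

Δσ_z ≈ 162 kPa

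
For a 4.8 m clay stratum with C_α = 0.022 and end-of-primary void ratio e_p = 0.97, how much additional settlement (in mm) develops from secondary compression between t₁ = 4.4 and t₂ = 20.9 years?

S_s ≈ 36.3 mm

Secondary compression: S_s = C_α·H/(1+e_p)·log₁₀(t₂/t₁)
S_s = 0.022×4.8/(1+0.97)×log₁₀(20.9/4.4)
    = 0.0536 × 0.6767 = 0.03627 m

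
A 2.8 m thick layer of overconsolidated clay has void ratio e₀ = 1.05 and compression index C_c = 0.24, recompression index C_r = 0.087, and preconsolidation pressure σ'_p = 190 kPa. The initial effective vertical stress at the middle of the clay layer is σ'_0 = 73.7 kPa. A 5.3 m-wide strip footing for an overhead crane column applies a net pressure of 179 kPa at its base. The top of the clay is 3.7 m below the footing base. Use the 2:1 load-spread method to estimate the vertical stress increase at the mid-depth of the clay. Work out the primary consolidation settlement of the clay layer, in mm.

S_c ≈ 41.6 mm

Mid-depth of clay below the footing base: z = 3.7 + 2.8/2 = 5.1 m.
Stress increase at mid-clay by the 2:1 spreading method:
Δσ = qB/(B+z) = 179×5.3/(5.3+5.1) = 91.221 kPa
Final effective stress: σ'_f = 73.7 + 91.221 = 164.92 kPa.
σ'_f = 164.92 ≤ σ'_p = 190 kPa, so the clay remains overconsolidated and only the recompression index applies:
S_c = C_r·H/(1+e₀)·log₁₀(σ'_f/σ'_0) = 0.087×2.8/2.05×log₁₀(164.92/73.7)
    = 0.11883 × 0.34981 = 0.04157 m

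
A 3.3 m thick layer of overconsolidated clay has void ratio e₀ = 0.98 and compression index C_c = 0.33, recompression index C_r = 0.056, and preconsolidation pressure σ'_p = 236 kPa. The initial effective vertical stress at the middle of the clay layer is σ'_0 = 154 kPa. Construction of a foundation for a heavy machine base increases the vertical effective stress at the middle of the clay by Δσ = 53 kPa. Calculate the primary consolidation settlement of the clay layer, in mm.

Final effective stress: σ'_f = 154 + 53 = 207 kPa.
σ'_f = 207 ≤ σ'_p = 236 kPa, so the clay remains overconsolidated and only the recompression index applies:
S_c = C_r·H/(1+e₀)·log₁₀(σ'_f/σ'_0) = 0.056×3.3/1.98×log₁₀(207/154)
    = 0.093335 × 0.12845 = 0.01199 m

S_c ≈ 12 mm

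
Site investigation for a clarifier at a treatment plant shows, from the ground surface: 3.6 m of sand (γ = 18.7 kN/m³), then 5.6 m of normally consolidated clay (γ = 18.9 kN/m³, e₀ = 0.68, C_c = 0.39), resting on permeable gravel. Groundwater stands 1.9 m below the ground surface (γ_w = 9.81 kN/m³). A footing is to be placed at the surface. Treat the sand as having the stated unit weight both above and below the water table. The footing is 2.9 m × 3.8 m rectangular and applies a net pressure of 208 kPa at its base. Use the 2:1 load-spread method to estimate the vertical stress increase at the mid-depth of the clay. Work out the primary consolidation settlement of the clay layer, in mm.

Mid-depth of clay below the ground surface: z = 3.6 + 5.6/2 = 6.4 m.
Total vertical stress at mid-clay: σ_v = 18.7×3.6 + 18.9×2.8 = 120.24 kPa.
Pore pressure: u = 9.81×(6.4 − 1.9) = 44.145 kPa.
Initial effective stress: σ'_0 = σ_v − u = 120.24 − 44.145 = 76.095 kPa.
Stress increase at mid-clay by the 2:1 spreading method:
Δσ = qBL/((B+z)(L+z)) = 208×2.9×3.8/((2.9+6.4)(3.8+6.4)) = 24.164 kPa
Final effective stress: σ'_f = σ'_0 + Δσ = 76.095 + 24.164 = 100.26 kPa.
Normally consolidated clay, so the full stress increment lies on the virgin compression line:
S_c = C_c·H/(1+e₀)·log₁₀(σ'_f/σ'_0) = 0.39×5.6/(1+0.68)×log₁₀(100.26/76.095)
    = 1.3 × 0.11977 = 0.1557 m

S_c ≈ 156 mm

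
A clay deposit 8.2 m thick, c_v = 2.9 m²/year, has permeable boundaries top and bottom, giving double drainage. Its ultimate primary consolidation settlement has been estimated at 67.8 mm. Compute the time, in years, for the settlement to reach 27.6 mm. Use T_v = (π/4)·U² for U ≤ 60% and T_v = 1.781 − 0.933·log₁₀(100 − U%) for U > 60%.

t ≈ 0.754 years

Drainage path length: H_d = H/2 = 4.1 m (double drainage).
U = S(t)/S_ult = 27.6/67.8 = 0.4071.
U ≤ 60%: T_v = (π/4)·U² = (π/4)×0.40708² = 0.13015.
t = T_v·H_d²/c_v = 0.13015×4.1²/2.9 = 0.7544 years.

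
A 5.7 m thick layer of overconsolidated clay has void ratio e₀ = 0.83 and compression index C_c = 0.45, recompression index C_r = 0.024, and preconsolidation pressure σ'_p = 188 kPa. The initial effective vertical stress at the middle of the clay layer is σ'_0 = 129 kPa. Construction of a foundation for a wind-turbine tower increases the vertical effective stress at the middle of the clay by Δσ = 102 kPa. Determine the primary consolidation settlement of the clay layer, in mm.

Final effective stress: σ'_f = 129 + 102 = 231 kPa.
σ'_f = 231 > σ'_p = 188 kPa, so the stress path crosses the preconsolidation pressure — recompression up to σ'_p, then virgin compression beyond:
S_c = H/(1+e₀)·[C_r·log₁₀(σ'_p/σ'_0) + C_c·log₁₀(σ'_f/σ'_p)]
    = 5.7/1.83 × [0.024×log₁₀(188/129) + 0.45×log₁₀(231/188)]
    = 3.1148 × [0.0039256 + 0.040254] = 0.1376 m

S_c ≈ 138 mm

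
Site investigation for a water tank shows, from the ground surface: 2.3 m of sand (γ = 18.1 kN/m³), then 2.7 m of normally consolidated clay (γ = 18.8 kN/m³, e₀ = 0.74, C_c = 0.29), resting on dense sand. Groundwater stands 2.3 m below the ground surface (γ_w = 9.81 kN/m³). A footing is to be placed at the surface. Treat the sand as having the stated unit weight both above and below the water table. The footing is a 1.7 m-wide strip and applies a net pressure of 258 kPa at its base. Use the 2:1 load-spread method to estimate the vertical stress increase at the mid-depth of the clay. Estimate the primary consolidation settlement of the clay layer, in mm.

S_c ≈ 181 mm

Mid-depth of clay below the ground surface: z = 2.3 + 2.7/2 = 3.65 m.
Total vertical stress at mid-clay: σ_v = 18.1×2.3 + 18.8×1.35 = 67.01 kPa.
Pore pressure: u = 9.81×(3.65 − 2.3) = 13.244 kPa.
Initial effective stress: σ'_0 = σ_v − u = 67.01 − 13.244 = 53.766 kPa.
Stress increase at mid-clay by the 2:1 spreading method:
Δσ = qB/(B+z) = 258×1.7/(1.7+3.65) = 81.981 kPa
Final effective stress: σ'_f = σ'_0 + Δσ = 53.766 + 81.981 = 135.75 kPa.
Normally consolidated clay, so the full stress increment lies on the virgin compression line:
S_c = C_c·H/(1+e₀)·log₁₀(σ'_f/σ'_0) = 0.29×2.7/(1+0.74)×log₁₀(135.75/53.766)
    = 0.45 × 0.40223 = 0.181 m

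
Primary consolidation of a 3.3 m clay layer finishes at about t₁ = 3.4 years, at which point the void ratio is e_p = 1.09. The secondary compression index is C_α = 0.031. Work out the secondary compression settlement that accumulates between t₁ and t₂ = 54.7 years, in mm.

S_s ≈ 59.1 mm

Secondary compression: S_s = C_α·H/(1+e_p)·log₁₀(t₂/t₁)
S_s = 0.031×3.3/(1+1.09)×log₁₀(54.7/3.4)
    = 0.04895 × 1.207 = 0.05906 m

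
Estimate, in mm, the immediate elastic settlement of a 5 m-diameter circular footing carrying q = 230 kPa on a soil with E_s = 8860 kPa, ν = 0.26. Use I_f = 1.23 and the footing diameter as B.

Immediate (elastic) settlement: S_e = q·B·(1−ν²)/E_s · I_f.
S_e = 230 × 5 × (1 − 0.26²) / 8860 × 1.23
    = 230 × 5 × 0.9324 / 8860 × 1.23
    = 0.1489 m = 148.9 mm

S_e ≈ 149 mm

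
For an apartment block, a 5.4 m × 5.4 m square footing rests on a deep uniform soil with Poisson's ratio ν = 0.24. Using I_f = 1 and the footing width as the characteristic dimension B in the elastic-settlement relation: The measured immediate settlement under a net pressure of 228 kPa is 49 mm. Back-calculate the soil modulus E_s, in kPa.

S_e = q·B·(1−ν²)/E_s · I_f  ⇒  E_s = q·B·(1−ν²)·I_f / S_e.
E_s = 228 × 5.4 × 0.9424 × 1 / 0.049 = 23680 kPa

E_s ≈ 23700 kPa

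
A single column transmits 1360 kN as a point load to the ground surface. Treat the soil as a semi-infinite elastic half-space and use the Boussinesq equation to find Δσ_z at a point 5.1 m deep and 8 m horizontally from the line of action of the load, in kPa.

Boussinesq vertical stress below a point load on an elastic half-space:
Δσ_z = 3P/(2πz²) · [1 + (r/z)²]^(−5/2)
r/z = 8/5.1 = 1.5686; [1+(r/z)²]^(−5/2) = 0.044887.
Δσ_z = 3×1360/(2π×5.1²) × 0.044887 = 24.965 × 0.044887 = 1.121 kPa

Δσ_z ≈ 1.12 kPa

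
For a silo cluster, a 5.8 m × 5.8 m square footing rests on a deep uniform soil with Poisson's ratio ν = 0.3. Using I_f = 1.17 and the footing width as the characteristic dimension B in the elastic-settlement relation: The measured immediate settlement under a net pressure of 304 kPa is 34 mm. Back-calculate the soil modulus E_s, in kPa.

E_s ≈ 55200 kPa

S_e = q·B·(1−ν²)/E_s · I_f  ⇒  E_s = q·B·(1−ν²)·I_f / S_e.
E_s = 304 × 5.8 × 0.91 × 1.17 / 0.034 = 55210 kPa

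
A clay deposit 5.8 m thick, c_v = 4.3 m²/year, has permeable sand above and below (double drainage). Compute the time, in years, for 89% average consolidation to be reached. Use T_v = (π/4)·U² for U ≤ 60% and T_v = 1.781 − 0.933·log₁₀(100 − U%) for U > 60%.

Drainage path length: H_d = H/2 = 2.9 m (double drainage).
U > 60%: T_v = 1.781 − 0.933·log₁₀(100 − 89) = 0.80938.
t = T_v·H_d²/c_v = 0.80938×2.9²/4.3 = 1.583 years.

t ≈ 1.58 years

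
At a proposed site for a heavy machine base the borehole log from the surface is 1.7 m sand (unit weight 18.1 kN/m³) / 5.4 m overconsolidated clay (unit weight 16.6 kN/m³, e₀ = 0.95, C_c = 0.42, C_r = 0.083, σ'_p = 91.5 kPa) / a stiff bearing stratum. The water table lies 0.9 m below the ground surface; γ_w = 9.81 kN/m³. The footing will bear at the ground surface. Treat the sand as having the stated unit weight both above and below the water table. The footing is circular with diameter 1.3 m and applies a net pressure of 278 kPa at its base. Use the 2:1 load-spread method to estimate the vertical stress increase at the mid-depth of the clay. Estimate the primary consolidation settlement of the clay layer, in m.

S_c ≈ 0.03 m

Mid-depth of clay below the ground surface: z = 1.7 + 5.4/2 = 4.4 m.
Total vertical stress at mid-clay: σ_v = 18.1×1.7 + 16.6×2.7 = 75.59 kPa.
Pore pressure: u = 9.81×(4.4 − 0.9) = 34.335 kPa.
Initial effective stress: σ'_0 = σ_v − u = 75.59 − 34.335 = 41.255 kPa.
Stress increase at mid-clay by the 2:1 spreading method:
Δσ ≈ qD²/(D+z)² = 278×1.3²/(1.3+4.4)² = 14.46 kPa
Final effective stress: σ'_f = 41.255 + 14.46 = 55.715 kPa.
σ'_f = 55.715 ≤ σ'_p = 91.5 kPa, so the clay remains overconsolidated and only the recompression index applies:
S_c = C_r·H/(1+e₀)·log₁₀(σ'_f/σ'_0) = 0.083×5.4/1.95×log₁₀(55.715/41.255)
    = 0.22984 × 0.1305 = 0.02999 m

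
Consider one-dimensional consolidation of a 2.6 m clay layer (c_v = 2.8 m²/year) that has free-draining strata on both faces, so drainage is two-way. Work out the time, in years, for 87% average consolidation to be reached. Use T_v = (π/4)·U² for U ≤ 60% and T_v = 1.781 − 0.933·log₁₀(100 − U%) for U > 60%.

t ≈ 0.448 years

Drainage path length: H_d = H/2 = 1.3 m (double drainage).
U > 60%: T_v = 1.781 − 0.933·log₁₀(100 − 87) = 0.74169.
t = T_v·H_d²/c_v = 0.74169×1.3²/2.8 = 0.4477 years.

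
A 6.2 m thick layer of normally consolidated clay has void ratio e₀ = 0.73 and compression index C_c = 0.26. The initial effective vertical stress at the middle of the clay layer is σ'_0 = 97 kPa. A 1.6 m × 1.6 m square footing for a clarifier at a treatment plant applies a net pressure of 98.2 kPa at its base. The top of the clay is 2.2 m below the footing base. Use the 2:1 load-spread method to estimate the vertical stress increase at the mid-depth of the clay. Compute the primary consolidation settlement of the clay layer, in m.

Mid-depth of clay below the footing base: z = 2.2 + 6.2/2 = 5.3 m.
Stress increase at mid-clay by the 2:1 spreading method:
Δσ = qBL/((B+z)(L+z)) = 98.2×1.6×1.6/((1.6+5.3)(1.6+5.3)) = 5.2802 kPa
Final effective stress: σ'_f = σ'_0 + Δσ = 97 + 5.2802 = 102.28 kPa.
Normally consolidated clay, so the full stress increment lies on the virgin compression line:
S_c = C_c·H/(1+e₀)·log₁₀(σ'_f/σ'_0) = 0.26×6.2/(1+0.73)×log₁₀(102.28/97)
    = 0.93179 × 0.023019 = 0.02145 m

S_c ≈ 0.0214 m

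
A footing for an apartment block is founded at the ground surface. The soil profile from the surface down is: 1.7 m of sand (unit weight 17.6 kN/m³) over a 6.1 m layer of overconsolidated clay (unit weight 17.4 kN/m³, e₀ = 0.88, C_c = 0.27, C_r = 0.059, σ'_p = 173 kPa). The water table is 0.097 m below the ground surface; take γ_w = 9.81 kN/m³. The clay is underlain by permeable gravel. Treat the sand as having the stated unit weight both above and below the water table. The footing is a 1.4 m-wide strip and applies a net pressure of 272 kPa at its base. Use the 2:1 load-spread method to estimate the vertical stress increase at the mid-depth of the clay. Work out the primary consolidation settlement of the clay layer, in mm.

Mid-depth of clay below the ground surface: z = 1.7 + 6.1/2 = 4.75 m.
Total vertical stress at mid-clay: σ_v = 17.6×1.7 + 17.4×3.05 = 82.99 kPa.
Pore pressure: u = 9.81×(4.75 − 0.097) = 45.646 kPa.
Initial effective stress: σ'_0 = σ_v − u = 82.99 − 45.646 = 37.344 kPa.
Stress increase at mid-clay by the 2:1 spreading method:
Δσ = qB/(B+z) = 272×1.4/(1.4+4.75) = 61.919 kPa
Final effective stress: σ'_f = 37.344 + 61.919 = 99.263 kPa.
σ'_f = 99.263 ≤ σ'_p = 173 kPa, so the clay remains overconsolidated and only the recompression index applies:
S_c = C_r·H/(1+e₀)·log₁₀(σ'_f/σ'_0) = 0.059×6.1/1.88×log₁₀(99.263/37.344)
    = 0.19144 × 0.42457 = 0.08128 m

S_c ≈ 81.3 mm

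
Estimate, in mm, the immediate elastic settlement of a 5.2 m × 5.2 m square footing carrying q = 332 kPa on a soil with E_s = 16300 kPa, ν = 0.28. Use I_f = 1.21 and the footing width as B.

S_e ≈ 118 mm

Immediate (elastic) settlement: S_e = q·B·(1−ν²)/E_s · I_f.
S_e = 332 × 5.2 × (1 − 0.28²) / 16300 × 1.21
    = 332 × 5.2 × 0.9216 / 16300 × 1.21
    = 0.1181 m = 118.1 mm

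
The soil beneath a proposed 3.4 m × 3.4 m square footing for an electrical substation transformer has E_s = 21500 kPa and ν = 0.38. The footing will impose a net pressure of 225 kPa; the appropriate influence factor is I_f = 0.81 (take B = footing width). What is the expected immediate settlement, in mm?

S_e ≈ 24.7 mm

Immediate (elastic) settlement: S_e = q·B·(1−ν²)/E_s · I_f.
S_e = 225 × 3.4 × (1 − 0.38²) / 21500 × 0.81
    = 225 × 3.4 × 0.8556 / 21500 × 0.81
    = 0.02466 m = 24.66 mm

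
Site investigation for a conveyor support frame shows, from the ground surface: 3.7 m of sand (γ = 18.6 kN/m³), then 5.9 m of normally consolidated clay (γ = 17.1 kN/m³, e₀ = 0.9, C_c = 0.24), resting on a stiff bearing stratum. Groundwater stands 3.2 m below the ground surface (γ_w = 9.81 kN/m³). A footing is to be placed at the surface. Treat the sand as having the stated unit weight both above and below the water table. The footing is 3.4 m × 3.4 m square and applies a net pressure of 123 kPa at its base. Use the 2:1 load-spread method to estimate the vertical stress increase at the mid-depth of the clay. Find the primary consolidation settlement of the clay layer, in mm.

Mid-depth of clay below the ground surface: z = 3.7 + 5.9/2 = 6.65 m.
Total vertical stress at mid-clay: σ_v = 18.6×3.7 + 17.1×2.95 = 119.27 kPa.
Pore pressure: u = 9.81×(6.65 − 3.2) = 33.845 kPa.
Initial effective stress: σ'_0 = σ_v − u = 119.27 − 33.845 = 85.425 kPa.
Stress increase at mid-clay by the 2:1 spreading method:
Δσ = qBL/((B+z)(L+z)) = 123×3.4×3.4/((3.4+6.65)(3.4+6.65)) = 14.078 kPa
Final effective stress: σ'_f = σ'_0 + Δσ = 85.425 + 14.078 = 99.503 kPa.
Normally consolidated clay, so the full stress increment lies on the virgin compression line:
S_c = C_c·H/(1+e₀)·log₁₀(σ'_f/σ'_0) = 0.24×5.9/(1+0.9)×log₁₀(99.503/85.425)
    = 0.74526 × 0.066251 = 0.04937 m

S_c ≈ 49.4 mm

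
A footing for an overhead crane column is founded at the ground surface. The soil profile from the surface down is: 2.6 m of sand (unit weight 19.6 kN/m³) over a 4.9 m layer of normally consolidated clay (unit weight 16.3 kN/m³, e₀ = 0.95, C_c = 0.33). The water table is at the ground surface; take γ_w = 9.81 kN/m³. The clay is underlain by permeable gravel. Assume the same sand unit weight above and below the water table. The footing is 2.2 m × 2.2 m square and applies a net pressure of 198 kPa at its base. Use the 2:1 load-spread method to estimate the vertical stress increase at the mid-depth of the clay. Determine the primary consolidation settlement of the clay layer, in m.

S_c ≈ 0.132 m

Mid-depth of clay below the ground surface: z = 2.6 + 4.9/2 = 5.05 m.
Total vertical stress at mid-clay: σ_v = 19.6×2.6 + 16.3×2.45 = 90.895 kPa.
Pore pressure: u = 9.81×(5.05 − 0) = 49.541 kPa.
Initial effective stress: σ'_0 = σ_v − u = 90.895 − 49.541 = 41.354 kPa.
Stress increase at mid-clay by the 2:1 spreading method:
Δσ = qBL/((B+z)(L+z)) = 198×2.2×2.2/((2.2+5.05)(2.2+5.05)) = 18.232 kPa
Final effective stress: σ'_f = σ'_0 + Δσ = 41.354 + 18.232 = 59.586 kPa.
Normally consolidated clay, so the full stress increment lies on the virgin compression line:
S_c = C_c·H/(1+e₀)·log₁₀(σ'_f/σ'_0) = 0.33×4.9/(1+0.95)×log₁₀(59.586/41.354)
    = 0.82923 × 0.15863 = 0.1315 m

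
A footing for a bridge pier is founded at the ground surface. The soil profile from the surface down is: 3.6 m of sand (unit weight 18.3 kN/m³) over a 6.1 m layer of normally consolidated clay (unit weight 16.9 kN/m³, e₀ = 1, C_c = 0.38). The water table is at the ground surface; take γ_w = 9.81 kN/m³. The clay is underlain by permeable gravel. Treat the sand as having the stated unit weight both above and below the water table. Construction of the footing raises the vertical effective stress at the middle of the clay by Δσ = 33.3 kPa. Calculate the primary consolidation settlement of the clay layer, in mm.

S_c ≈ 248 mm

Mid-depth of clay below the ground surface: z = 3.6 + 6.1/2 = 6.65 m.
Total vertical stress at mid-clay: σ_v = 18.3×3.6 + 16.9×3.05 = 117.43 kPa.
Pore pressure: u = 9.81×(6.65 − 0) = 65.237 kPa.
Initial effective stress: σ'_0 = σ_v − u = 117.43 − 65.237 = 52.193 kPa.
Final effective stress: σ'_f = σ'_0 + Δσ = 52.193 + 33.3 = 85.493 kPa.
Normally consolidated clay, so the full stress increment lies on the virgin compression line:
S_c = C_c·H/(1+e₀)·log₁₀(σ'_f/σ'_0) = 0.38×6.1/(1+1)×log₁₀(85.493/52.193)
    = 1.159 × 0.21432 = 0.2484 m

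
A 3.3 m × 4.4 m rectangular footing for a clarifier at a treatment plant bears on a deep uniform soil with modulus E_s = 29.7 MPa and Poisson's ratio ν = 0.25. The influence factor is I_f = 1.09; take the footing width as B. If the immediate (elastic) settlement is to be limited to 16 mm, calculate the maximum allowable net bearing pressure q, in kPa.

E_s = 29.7 MPa = 29700 kPa.
S_e = q·B·(1−ν²)/E_s · I_f  ⇒  q = S_e·E_s / (B·(1−ν²)·I_f).
q = 0.016 × 29700 / (3.3 × 0.9375 × 1.09) = 140.9 kPa

q ≈ 141 kPa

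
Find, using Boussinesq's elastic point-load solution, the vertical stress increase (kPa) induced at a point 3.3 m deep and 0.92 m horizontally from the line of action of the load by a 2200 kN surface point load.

Boussinesq vertical stress below a point load on an elastic half-space:
Δσ_z = 3P/(2πz²) · [1 + (r/z)²]^(−5/2)
r/z = 0.92/3.3 = 0.27879; [1+(r/z)²]^(−5/2) = 0.82934.
Δσ_z = 3×2200/(2π×3.3²) × 0.82934 = 96.458 × 0.82934 = 80 kPa

Δσ_z ≈ 80 kPa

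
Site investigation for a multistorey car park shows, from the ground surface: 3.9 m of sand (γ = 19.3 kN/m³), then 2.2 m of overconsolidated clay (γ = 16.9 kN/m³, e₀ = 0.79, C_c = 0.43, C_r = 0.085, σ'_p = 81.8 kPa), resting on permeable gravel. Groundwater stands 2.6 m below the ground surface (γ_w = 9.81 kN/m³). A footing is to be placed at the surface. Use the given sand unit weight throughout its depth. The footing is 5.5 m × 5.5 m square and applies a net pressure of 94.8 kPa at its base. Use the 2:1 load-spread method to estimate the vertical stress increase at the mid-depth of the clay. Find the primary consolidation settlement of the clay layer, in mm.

Mid-depth of clay below the ground surface: z = 3.9 + 2.2/2 = 5 m.
Total vertical stress at mid-clay: σ_v = 19.3×3.9 + 16.9×1.1 = 93.86 kPa.
Pore pressure: u = 9.81×(5 − 2.6) = 23.544 kPa.
Initial effective stress: σ'_0 = σ_v − u = 93.86 − 23.544 = 70.316 kPa.
Stress increase at mid-clay by the 2:1 spreading method:
Δσ = qBL/((B+z)(L+z)) = 94.8×5.5×5.5/((5.5+5)(5.5+5)) = 26.011 kPa
Final effective stress: σ'_f = 70.316 + 26.011 = 96.327 kPa.
σ'_f = 96.327 > σ'_p = 81.8 kPa, so the stress path crosses the preconsolidation pressure — recompression up to σ'_p, then virgin compression beyond:
S_c = H/(1+e₀)·[C_r·log₁₀(σ'_p/σ'_0) + C_c·log₁₀(σ'_f/σ'_p)]
    = 2.2/1.79 × [0.085×log₁₀(81.8/70.316) + 0.43×log₁₀(96.327/81.8)]
    = 1.2291 × [0.0055844 + 0.030528] = 0.04439 m

S_c ≈ 44.4 mm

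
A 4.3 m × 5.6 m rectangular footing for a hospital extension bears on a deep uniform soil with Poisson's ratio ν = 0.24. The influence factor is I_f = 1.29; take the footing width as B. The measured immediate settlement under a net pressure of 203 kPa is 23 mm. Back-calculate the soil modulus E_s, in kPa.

E_s ≈ 46100 kPa

S_e = q·B·(1−ν²)/E_s · I_f  ⇒  E_s = q·B·(1−ν²)·I_f / S_e.
E_s = 203 × 4.3 × 0.9424 × 1.29 / 0.023 = 46140 kPa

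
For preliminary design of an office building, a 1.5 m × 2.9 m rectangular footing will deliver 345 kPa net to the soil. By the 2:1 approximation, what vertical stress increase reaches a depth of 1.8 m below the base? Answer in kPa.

Δσ_z ≈ 96.8 kPa

By the 2:1 method the load spreads at 1 horizontal : 2 vertical, so at depth z the loaded area has grown by z in each plan dimension:
Δσ = qBL/((B+z)(L+z)) = 345×1.5×2.9/((1.5+1.8)(2.9+1.8)) = 96.76 kPa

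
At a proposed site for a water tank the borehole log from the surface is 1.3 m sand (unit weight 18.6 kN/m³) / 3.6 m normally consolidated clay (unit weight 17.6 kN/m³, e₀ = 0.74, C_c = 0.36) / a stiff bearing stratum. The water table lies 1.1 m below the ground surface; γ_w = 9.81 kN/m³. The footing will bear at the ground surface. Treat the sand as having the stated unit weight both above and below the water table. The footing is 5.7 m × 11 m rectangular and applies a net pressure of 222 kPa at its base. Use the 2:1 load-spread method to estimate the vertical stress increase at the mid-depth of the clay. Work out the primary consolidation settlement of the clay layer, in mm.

Mid-depth of clay below the ground surface: z = 1.3 + 3.6/2 = 3.1 m.
Total vertical stress at mid-clay: σ_v = 18.6×1.3 + 17.6×1.8 = 55.86 kPa.
Pore pressure: u = 9.81×(3.1 − 1.1) = 19.62 kPa.
Initial effective stress: σ'_0 = σ_v − u = 55.86 − 19.62 = 36.24 kPa.
Stress increase at mid-clay by the 2:1 spreading method:
Δσ = qBL/((B+z)(L+z)) = 222×5.7×11/((5.7+3.1)(11+3.1)) = 112.18 kPa
Final effective stress: σ'_f = σ'_0 + Δσ = 36.24 + 112.18 = 148.42 kPa.
Normally consolidated clay, so the full stress increment lies on the virgin compression line:
S_c = C_c·H/(1+e₀)·log₁₀(σ'_f/σ'_0) = 0.36×3.6/(1+0.74)×log₁₀(148.42/36.24)
    = 0.74483 × 0.6123 = 0.4561 m

S_c ≈ 456 mm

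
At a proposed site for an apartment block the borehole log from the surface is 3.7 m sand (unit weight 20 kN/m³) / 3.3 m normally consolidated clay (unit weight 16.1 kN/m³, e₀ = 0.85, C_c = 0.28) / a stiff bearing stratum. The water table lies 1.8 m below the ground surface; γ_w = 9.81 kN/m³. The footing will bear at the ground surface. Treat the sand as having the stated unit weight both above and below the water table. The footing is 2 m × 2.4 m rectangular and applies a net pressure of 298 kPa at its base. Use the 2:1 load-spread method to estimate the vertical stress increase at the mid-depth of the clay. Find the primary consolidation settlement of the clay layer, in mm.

S_c ≈ 70.2 mm

Mid-depth of clay below the ground surface: z = 3.7 + 3.3/2 = 5.35 m.
Total vertical stress at mid-clay: σ_v = 20×3.7 + 16.1×1.65 = 100.56 kPa.
Pore pressure: u = 9.81×(5.35 − 1.8) = 34.825 kPa.
Initial effective stress: σ'_0 = σ_v − u = 100.56 − 34.825 = 65.735 kPa.
Stress increase at mid-clay by the 2:1 spreading method:
Δσ = qBL/((B+z)(L+z)) = 298×2×2.4/((2+5.35)(2.4+5.35)) = 25.111 kPa
Final effective stress: σ'_f = σ'_0 + Δσ = 65.735 + 25.111 = 90.846 kPa.
Normally consolidated clay, so the full stress increment lies on the virgin compression line:
S_c = C_c·H/(1+e₀)·log₁₀(σ'_f/σ'_0) = 0.28×3.3/(1+0.85)×log₁₀(90.846/65.735)
    = 0.49946 × 0.14051 = 0.07018 m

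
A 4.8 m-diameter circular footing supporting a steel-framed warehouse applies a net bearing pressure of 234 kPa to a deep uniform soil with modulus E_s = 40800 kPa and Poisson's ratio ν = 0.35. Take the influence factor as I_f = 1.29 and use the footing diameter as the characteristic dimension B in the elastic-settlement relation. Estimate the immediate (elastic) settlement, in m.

S_e ≈ 0.0312 m

Immediate (elastic) settlement: S_e = q·B·(1−ν²)/E_s · I_f.
S_e = 234 × 4.8 × (1 − 0.35²) / 40800 × 1.29
    = 234 × 4.8 × 0.8775 / 40800 × 1.29
    = 0.03116 m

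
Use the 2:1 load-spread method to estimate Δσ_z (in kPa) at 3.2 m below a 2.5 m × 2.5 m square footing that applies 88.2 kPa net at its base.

Δσ_z ≈ 17 kPa

By the 2:1 method the load spreads at 1 horizontal : 2 vertical, so at depth z the loaded area has grown by z in each plan dimension:
Δσ = qBL/((B+z)(L+z)) = 88.2×2.5×2.5/((2.5+3.2)(2.5+3.2)) = 16.967 kPa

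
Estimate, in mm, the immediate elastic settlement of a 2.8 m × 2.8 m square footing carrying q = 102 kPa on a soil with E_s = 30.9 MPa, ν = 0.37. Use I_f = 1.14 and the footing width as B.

Immediate (elastic) settlement: S_e = q·B·(1−ν²)/E_s · I_f.
E_s = 30.9 MPa = 30900 kPa.
S_e = 102 × 2.8 × (1 − 0.37²) / 30900 × 1.14
    = 102 × 2.8 × 0.8631 / 30900 × 1.14
    = 0.009094 m = 9.094 mm

S_e ≈ 9.09 mm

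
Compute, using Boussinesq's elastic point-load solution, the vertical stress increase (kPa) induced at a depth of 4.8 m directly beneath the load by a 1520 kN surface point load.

Δσ_z ≈ 31.5 kPa

Boussinesq vertical stress below a point load on an elastic half-space:
Δσ_z = 3P/(2πz²) · [1 + (r/z)²]^(−5/2)
r/z = 0/4.8 = 0; [1+(r/z)²]^(−5/2) = 1.
Δσ_z = 3×1520/(2π×4.8²) × 1 = 31.499 × 1 = 31.5 kPa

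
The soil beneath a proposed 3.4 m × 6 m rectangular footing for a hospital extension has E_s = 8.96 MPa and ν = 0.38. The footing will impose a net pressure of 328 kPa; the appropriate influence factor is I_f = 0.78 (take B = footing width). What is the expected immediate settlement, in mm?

Immediate (elastic) settlement: S_e = q·B·(1−ν²)/E_s · I_f.
E_s = 8.96 MPa = 8960 kPa.
S_e = 328 × 3.4 × (1 − 0.38²) / 8960 × 0.78
    = 328 × 3.4 × 0.8556 / 8960 × 0.78
    = 0.08306 m = 83.06 mm

S_e ≈ 83.1 mm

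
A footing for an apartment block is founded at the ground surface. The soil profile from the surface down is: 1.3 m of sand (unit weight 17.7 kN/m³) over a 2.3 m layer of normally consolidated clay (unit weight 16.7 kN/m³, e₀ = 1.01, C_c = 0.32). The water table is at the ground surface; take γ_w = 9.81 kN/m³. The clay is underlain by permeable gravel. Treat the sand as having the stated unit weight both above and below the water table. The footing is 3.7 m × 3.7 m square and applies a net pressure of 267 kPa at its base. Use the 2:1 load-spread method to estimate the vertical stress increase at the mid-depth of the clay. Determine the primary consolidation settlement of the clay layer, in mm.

Mid-depth of clay below the ground surface: z = 1.3 + 2.3/2 = 2.45 m.
Total vertical stress at mid-clay: σ_v = 17.7×1.3 + 16.7×1.15 = 42.215 kPa.
Pore pressure: u = 9.81×(2.45 − 0) = 24.035 kPa.
Initial effective stress: σ'_0 = σ_v − u = 42.215 − 24.035 = 18.18 kPa.
Stress increase at mid-clay by the 2:1 spreading method:
Δσ = qBL/((B+z)(L+z)) = 267×3.7×3.7/((3.7+2.45)(3.7+2.45)) = 96.642 kPa
Final effective stress: σ'_f = σ'_0 + Δσ = 18.18 + 96.642 = 114.82 kPa.
Normally consolidated clay, so the full stress increment lies on the virgin compression line:
S_c = C_c·H/(1+e₀)·log₁₀(σ'_f/σ'_0) = 0.32×2.3/(1+1.01)×log₁₀(114.82/18.18)
    = 0.36617 × 0.80042 = 0.2931 m

S_c ≈ 293 mm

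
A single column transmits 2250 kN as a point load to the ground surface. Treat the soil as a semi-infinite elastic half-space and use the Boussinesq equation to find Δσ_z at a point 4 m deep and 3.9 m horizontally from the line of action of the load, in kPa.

Δσ_z ≈ 12.6 kPa

Boussinesq vertical stress below a point load on an elastic half-space:
Δσ_z = 3P/(2πz²) · [1 + (r/z)²]^(−5/2)
r/z = 3.9/4 = 0.975; [1+(r/z)²]^(−5/2) = 0.18818.
Δσ_z = 3×2250/(2π×4²) × 0.18818 = 67.143 × 0.18818 = 12.63 kPa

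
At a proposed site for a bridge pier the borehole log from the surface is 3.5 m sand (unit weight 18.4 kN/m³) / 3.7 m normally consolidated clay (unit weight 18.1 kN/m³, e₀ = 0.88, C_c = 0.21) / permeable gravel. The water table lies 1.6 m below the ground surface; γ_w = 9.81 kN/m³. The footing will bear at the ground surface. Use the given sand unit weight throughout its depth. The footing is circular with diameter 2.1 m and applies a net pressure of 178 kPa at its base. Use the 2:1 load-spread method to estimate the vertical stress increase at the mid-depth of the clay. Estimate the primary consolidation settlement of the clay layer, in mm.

S_c ≈ 37.4 mm

Mid-depth of clay below the ground surface: z = 3.5 + 3.7/2 = 5.35 m.
Total vertical stress at mid-clay: σ_v = 18.4×3.5 + 18.1×1.85 = 97.885 kPa.
Pore pressure: u = 9.81×(5.35 − 1.6) = 36.788 kPa.
Initial effective stress: σ'_0 = σ_v − u = 97.885 − 36.788 = 61.097 kPa.
Stress increase at mid-clay by the 2:1 spreading method:
Δσ ≈ qD²/(D+z)² = 178×2.1²/(2.1+5.35)² = 14.143 kPa
Final effective stress: σ'_f = σ'_0 + Δσ = 61.097 + 14.143 = 75.24 kPa.
Normally consolidated clay, so the full stress increment lies on the virgin compression line:
S_c = C_c·H/(1+e₀)·log₁₀(σ'_f/σ'_0) = 0.21×3.7/(1+0.88)×log₁₀(75.24/61.097)
    = 0.4133 × 0.090429 = 0.03737 m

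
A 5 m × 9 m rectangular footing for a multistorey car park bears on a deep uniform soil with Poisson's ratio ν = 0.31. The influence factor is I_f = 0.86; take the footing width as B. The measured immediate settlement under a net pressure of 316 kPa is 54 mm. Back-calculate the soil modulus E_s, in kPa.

E_s ≈ 22700 kPa

S_e = q·B·(1−ν²)/E_s · I_f  ⇒  E_s = q·B·(1−ν²)·I_f / S_e.
E_s = 316 × 5 × 0.9039 × 0.86 / 0.054 = 22740 kPa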